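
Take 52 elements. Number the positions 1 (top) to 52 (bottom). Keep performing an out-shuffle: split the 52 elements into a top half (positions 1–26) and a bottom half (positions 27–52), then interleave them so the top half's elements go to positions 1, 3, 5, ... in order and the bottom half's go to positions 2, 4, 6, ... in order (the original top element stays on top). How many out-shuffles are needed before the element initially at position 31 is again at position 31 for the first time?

8

Follow position 31 under repeated out-shuffles:
31 → 10 → 19 → 37 → 22 → 43 → 34 → 16 → 31
It first returns after 8 out-shuffles.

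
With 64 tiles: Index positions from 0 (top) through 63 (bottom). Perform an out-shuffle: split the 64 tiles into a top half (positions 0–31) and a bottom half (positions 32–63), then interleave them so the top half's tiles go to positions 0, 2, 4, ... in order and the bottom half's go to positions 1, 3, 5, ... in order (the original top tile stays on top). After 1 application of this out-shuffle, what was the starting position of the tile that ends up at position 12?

Work backwards from position 12, undoing one out-shuffle at a time:
12 ← 6
So the tile now at position 12 started at position 6.

6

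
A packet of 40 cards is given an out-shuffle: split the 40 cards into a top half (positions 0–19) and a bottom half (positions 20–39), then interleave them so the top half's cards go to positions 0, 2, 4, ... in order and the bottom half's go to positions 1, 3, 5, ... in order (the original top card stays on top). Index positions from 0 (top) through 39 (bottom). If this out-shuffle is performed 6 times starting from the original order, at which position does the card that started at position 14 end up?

38

Track the card's position through each out-shuffle:
14 → 28 → 17 → 34 → 29 → 19 → 38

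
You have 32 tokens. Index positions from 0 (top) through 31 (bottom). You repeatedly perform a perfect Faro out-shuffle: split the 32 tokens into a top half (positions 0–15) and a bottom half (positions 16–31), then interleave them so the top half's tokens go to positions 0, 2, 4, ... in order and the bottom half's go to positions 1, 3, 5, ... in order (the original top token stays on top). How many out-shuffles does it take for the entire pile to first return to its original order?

5

The out-shuffle permutes the 32 positions with cycle lengths [1, 1, 5, 5, 5, 5, 5, 5].
Every token is home exactly when every cycle has completed a whole number of laps, i.e. after lcm(1, 5) = 5 out-shuffles.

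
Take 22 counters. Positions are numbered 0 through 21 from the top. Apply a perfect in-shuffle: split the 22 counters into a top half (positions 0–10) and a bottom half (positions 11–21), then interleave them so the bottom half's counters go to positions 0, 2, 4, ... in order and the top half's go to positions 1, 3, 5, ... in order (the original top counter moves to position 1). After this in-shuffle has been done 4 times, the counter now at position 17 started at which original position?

3

Work backwards from position 17, undoing one in-shuffle at a time:
17 ← 8 ← 15 ← 7 ← 3
So the counter now at position 17 started at position 3.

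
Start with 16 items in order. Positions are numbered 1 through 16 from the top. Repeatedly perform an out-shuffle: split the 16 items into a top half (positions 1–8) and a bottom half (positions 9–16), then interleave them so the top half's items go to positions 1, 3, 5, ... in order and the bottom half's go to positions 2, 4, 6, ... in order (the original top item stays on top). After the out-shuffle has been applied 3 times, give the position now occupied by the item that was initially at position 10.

13

Track the item's position through each out-shuffle:
10 → 4 → 7 → 13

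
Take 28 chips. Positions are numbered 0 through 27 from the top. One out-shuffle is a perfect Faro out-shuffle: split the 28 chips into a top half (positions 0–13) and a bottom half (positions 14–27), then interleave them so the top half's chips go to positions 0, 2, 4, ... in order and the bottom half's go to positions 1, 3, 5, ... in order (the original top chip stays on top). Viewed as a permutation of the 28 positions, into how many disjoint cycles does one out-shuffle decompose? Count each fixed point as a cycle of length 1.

Trace each unvisited position around until it returns:
(0) (1 2 4 8 16 5 ... len 18) (3 6 12 24 21 15) (9 18) (27)
5 cycles in total.

5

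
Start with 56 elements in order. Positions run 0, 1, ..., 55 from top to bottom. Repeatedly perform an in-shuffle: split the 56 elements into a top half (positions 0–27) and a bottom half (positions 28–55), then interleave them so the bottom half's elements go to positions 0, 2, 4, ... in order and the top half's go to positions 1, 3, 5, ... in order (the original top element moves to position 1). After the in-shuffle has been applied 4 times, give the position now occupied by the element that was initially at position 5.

Track the element's position through each in-shuffle:
5 → 11 → 23 → 47 → 38

38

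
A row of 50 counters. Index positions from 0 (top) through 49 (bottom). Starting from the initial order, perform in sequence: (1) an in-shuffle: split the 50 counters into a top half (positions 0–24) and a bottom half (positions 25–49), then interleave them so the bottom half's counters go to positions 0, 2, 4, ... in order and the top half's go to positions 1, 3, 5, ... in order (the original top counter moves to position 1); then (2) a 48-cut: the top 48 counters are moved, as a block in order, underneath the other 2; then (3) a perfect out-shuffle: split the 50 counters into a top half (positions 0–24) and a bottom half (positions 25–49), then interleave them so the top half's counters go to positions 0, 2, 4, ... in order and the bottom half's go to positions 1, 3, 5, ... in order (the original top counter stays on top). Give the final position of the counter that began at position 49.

Track the counter from position 49 forward through each operation:
  after op 1 (in-shuffle): 49 → 48
  after op 2 (cut 48): 48 → 0
  after op 3 (out-shuffle): 0 → 0

0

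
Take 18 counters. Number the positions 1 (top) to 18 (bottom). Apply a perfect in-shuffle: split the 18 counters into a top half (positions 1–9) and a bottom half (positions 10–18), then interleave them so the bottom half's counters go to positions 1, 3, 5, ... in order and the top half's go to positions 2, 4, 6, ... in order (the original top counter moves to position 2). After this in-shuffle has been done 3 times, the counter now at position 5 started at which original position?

3

Work backwards from position 5, undoing one in-shuffle at a time:
5 ← 12 ← 6 ← 3
So the counter now at position 5 started at position 3.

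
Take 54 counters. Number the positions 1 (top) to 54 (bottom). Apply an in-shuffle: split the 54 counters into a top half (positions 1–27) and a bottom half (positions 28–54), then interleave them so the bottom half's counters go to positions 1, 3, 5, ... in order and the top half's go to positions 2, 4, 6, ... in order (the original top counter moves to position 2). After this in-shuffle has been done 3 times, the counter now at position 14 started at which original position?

Work backwards from position 14, undoing one in-shuffle at a time:
14 ← 7 ← 31 ← 43
So the counter now at position 14 started at position 43.

43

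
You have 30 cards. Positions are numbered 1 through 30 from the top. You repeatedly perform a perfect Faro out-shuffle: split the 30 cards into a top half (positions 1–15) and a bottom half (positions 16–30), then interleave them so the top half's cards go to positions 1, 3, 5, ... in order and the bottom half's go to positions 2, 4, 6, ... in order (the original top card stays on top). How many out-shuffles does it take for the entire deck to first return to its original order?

28

The out-shuffle permutes the 30 positions with cycle lengths [1, 1, 28].
Every card is home exactly when every cycle has completed a whole number of laps, i.e. after lcm(1, 28) = 28 out-shuffles.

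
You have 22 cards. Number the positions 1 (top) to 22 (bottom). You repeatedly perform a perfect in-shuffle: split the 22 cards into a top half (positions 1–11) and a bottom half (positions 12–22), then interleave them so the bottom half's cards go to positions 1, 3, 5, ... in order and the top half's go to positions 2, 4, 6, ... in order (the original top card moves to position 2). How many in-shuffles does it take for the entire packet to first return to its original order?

11

The in-shuffle permutes the 22 positions with cycle lengths [11, 11].
Every card is home exactly when every cycle has completed a whole number of laps, i.e. after lcm(11) = 11 in-shuffles.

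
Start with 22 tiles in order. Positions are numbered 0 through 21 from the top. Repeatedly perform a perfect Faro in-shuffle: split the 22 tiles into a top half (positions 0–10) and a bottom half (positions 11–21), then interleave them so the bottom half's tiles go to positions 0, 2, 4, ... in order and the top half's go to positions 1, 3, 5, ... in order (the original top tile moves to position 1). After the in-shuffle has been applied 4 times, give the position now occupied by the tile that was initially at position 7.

Track the tile's position through each in-shuffle:
7 → 15 → 8 → 17 → 12

12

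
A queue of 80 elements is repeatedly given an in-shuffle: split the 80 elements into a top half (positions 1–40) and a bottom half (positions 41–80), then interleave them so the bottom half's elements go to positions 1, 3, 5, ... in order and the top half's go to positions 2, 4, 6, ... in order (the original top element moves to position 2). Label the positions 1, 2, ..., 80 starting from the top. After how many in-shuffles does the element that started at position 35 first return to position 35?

Follow position 35 under repeated in-shuffles:
35 → 70 → 59 → 37 → 74 → 67 → 53 → 25 → ... → 35 (length 54)
It first returns after 54 in-shuffles.

54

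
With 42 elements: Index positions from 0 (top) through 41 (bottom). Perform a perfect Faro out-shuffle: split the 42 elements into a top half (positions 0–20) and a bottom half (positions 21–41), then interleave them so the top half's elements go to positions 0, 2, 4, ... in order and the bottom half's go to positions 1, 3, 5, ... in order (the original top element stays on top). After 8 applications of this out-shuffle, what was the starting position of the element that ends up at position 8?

9

Work backwards from position 8, undoing one out-shuffle at a time:
8 ← 4 ← 2 ← 1 ← 21 ← 31 ← 36 ← 18 ← 9
So the element now at position 8 started at position 9.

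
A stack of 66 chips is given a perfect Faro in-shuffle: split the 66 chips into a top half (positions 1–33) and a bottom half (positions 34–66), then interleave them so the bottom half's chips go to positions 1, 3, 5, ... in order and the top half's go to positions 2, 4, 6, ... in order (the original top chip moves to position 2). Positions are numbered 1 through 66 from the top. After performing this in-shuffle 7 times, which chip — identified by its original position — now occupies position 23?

Work backwards from position 23, undoing one in-shuffle at a time:
23 ← 45 ← 56 ← 28 ← 14 ← 7 ← 37 ← 52
So the chip now at position 23 started at position 52.

52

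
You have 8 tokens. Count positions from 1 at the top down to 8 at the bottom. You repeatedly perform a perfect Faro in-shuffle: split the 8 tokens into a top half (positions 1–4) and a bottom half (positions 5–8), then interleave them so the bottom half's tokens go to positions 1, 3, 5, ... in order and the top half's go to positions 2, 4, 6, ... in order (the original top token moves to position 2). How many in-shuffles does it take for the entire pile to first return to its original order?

6

The in-shuffle permutes the 8 positions with cycle lengths [2, 6].
Every token is home exactly when every cycle has completed a whole number of laps, i.e. after lcm(2, 6) = 6 in-shuffles.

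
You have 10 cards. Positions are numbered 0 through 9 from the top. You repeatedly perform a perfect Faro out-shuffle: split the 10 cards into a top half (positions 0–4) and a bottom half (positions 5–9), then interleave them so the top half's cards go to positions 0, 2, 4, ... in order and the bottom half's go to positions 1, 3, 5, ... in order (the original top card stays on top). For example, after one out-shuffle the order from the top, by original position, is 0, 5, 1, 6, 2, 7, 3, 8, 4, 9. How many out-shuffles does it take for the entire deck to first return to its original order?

6

The out-shuffle permutes the 10 positions with cycle lengths [1, 1, 2, 6].
Every card is home exactly when every cycle has completed a whole number of laps, i.e. after lcm(1, 2, 6) = 6 out-shuffles.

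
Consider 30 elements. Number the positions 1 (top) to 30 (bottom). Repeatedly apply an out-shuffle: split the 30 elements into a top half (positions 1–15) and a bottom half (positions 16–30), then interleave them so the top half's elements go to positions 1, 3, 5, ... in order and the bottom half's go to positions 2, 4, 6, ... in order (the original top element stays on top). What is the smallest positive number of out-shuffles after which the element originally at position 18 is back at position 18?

28

Follow position 18 under repeated out-shuffles:
18 → 6 → 11 → 21 → 12 → 23 → 16 → 2 → ... → 18 (length 28)
It first returns after 28 out-shuffles.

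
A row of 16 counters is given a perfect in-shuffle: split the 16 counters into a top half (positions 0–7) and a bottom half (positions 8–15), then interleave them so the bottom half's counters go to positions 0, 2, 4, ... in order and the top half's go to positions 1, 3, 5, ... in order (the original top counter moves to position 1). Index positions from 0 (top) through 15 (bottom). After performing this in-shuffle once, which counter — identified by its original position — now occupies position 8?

12

Work backwards from position 8, undoing one in-shuffle at a time:
8 ← 12
So the counter now at position 8 started at position 12.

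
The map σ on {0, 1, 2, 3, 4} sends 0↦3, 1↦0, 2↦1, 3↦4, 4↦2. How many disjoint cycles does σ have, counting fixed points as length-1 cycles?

Cycle decomposition: (0 3 4 2 1).
1 cycle.

1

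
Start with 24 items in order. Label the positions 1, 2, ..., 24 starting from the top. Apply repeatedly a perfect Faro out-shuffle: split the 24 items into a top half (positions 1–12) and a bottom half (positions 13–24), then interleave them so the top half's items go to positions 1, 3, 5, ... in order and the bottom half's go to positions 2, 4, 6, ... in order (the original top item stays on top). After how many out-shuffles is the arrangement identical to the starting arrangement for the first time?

11

The out-shuffle permutes the 24 positions with cycle lengths [1, 1, 11, 11].
Every item is home exactly when every cycle has completed a whole number of laps, i.e. after lcm(1, 11) = 11 out-shuffles.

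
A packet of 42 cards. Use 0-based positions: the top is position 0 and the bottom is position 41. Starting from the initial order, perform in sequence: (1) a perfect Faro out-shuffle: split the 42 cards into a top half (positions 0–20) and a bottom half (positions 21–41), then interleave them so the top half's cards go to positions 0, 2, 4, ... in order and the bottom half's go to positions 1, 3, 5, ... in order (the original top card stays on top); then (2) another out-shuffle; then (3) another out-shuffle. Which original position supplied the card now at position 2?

Undo the operations in reverse order, starting from position 2:
  undo op 3 (out-shuffle, from top half): 2 ← 1
  undo op 2 (out-shuffle, from bottom half): 1 ← 21
  undo op 1 (out-shuffle, from bottom half): 21 ← 31
So the card at position 2 came from original position 31.

31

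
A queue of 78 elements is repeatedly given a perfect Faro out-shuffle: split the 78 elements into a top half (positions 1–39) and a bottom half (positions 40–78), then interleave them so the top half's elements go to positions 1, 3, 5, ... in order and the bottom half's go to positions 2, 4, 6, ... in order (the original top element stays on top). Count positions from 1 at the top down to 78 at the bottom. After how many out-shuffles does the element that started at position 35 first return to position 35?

Follow position 35 under repeated out-shuffles:
35 → 69 → 60 → 42 → 6 → 11 → 21 → 41 → ... → 35 (length 30)
It first returns after 30 out-shuffles.

30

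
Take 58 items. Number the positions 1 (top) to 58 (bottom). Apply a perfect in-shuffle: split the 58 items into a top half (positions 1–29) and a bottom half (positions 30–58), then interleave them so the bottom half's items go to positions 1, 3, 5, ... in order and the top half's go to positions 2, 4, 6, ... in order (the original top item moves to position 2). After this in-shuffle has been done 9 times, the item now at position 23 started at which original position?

5

Work backwards from position 23, undoing one in-shuffle at a time:
23 ← 41 ← 50 ← 25 ← 42 ← 21 ← 40 ← 20 ← 10 ← 5
So the item now at position 23 started at position 5.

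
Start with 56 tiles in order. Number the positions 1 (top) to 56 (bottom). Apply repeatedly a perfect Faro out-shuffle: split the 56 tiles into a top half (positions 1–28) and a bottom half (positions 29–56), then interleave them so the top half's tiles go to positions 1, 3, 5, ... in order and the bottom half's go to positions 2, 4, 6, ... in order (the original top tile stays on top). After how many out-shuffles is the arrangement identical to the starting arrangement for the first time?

20

The out-shuffle permutes the 56 positions with cycle lengths [1, 1, 4, 10, 20, 20].
Every tile is home exactly when every cycle has completed a whole number of laps, i.e. after lcm(1, 4, 10, 20) = 20 out-shuffles.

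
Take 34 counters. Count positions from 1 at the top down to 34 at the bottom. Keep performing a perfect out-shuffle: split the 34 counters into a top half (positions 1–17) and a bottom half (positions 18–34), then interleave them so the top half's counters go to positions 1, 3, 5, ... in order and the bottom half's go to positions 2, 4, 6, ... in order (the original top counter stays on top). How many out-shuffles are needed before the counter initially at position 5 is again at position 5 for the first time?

10

Follow position 5 under repeated out-shuffles:
5 → 9 → 17 → 33 → 32 → 30 → 26 → 18 → 2 → 3 → 5
It first returns after 10 out-shuffles.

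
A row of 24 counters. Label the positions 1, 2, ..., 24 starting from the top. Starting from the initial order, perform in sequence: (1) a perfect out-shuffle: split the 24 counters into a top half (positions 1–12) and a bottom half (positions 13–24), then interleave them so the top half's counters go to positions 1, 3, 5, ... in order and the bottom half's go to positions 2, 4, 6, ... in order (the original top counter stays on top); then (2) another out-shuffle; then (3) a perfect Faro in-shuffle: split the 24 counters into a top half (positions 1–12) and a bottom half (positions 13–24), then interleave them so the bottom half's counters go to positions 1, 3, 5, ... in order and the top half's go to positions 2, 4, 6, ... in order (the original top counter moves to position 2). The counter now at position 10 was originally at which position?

2

Undo the operations in reverse order, starting from position 10:
  undo op 3 (in-shuffle, from top half): 10 ← 5
  undo op 2 (out-shuffle, from top half): 5 ← 3
  undo op 1 (out-shuffle, from top half): 3 ← 2
So the counter at position 10 came from original position 2.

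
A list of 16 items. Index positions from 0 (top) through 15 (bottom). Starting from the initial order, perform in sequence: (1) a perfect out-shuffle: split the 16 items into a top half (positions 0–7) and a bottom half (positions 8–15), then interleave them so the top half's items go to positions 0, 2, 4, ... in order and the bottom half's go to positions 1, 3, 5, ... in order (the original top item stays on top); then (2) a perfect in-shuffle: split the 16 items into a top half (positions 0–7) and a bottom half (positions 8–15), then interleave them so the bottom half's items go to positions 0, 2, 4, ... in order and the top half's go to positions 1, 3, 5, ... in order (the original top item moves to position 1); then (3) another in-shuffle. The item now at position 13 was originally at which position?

Undo the operations in reverse order, starting from position 13:
  undo op 3 (in-shuffle, from top half): 13 ← 6
  undo op 2 (in-shuffle, from bottom half): 6 ← 11
  undo op 1 (out-shuffle, from bottom half): 11 ← 13
So the item at position 13 came from original position 13.

13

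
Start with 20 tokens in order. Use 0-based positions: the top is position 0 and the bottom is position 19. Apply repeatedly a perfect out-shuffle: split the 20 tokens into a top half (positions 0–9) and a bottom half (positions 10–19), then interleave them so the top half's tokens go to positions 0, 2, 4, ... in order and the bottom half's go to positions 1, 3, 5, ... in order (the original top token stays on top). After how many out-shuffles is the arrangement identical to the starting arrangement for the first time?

18

The out-shuffle permutes the 20 positions with cycle lengths [1, 1, 18].
Every token is home exactly when every cycle has completed a whole number of laps, i.e. after lcm(1, 18) = 18 out-shuffles.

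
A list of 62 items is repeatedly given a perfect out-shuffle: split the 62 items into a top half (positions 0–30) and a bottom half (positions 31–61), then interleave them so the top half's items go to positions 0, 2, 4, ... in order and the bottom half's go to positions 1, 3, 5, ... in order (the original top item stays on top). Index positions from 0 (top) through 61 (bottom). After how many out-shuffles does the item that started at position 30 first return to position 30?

Follow position 30 under repeated out-shuffles:
30 → 60 → 59 → 57 → 53 → 45 → 29 → 58 → ... → 30 (length 60)
It first returns after 60 out-shuffles.

60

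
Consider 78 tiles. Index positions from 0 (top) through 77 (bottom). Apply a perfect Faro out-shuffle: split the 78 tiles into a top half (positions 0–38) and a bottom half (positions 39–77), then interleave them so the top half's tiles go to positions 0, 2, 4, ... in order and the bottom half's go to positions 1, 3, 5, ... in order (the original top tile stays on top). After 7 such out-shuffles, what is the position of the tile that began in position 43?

Track the tile's position through each out-shuffle:
43 → 9 → 18 → 36 → 72 → 67 → 57 → 37

37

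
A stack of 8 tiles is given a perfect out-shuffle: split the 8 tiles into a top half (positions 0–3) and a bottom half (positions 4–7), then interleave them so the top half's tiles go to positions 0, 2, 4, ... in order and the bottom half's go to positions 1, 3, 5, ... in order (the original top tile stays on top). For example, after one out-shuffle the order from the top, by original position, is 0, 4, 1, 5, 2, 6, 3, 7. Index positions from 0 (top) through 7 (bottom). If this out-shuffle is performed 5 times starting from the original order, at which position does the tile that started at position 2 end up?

Track the tile's position through each out-shuffle:
2 → 4 → 1 → 2 → 4 → 1

1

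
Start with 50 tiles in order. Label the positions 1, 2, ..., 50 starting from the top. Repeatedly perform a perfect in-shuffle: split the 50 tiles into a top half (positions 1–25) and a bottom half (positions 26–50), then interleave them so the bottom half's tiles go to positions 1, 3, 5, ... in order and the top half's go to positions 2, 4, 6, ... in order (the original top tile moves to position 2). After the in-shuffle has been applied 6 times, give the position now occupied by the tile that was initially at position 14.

Track the tile's position through each in-shuffle:
14 → 28 → 5 → 10 → 20 → 40 → 29

29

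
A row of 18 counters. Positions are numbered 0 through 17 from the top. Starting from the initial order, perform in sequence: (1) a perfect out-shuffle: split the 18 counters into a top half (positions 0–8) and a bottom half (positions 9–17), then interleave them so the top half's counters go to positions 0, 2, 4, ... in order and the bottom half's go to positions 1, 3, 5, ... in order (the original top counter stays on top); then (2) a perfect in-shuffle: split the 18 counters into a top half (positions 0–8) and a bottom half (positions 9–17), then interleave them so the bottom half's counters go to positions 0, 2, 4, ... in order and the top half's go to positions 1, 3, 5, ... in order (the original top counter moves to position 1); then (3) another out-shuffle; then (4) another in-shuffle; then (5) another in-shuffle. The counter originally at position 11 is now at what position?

Track the counter from position 11 forward through each operation:
  after op 1 (out-shuffle): 11 → 5
  after op 2 (in-shuffle): 5 → 11
  after op 3 (out-shuffle): 11 → 5
  after op 4 (in-shuffle): 5 → 11
  after op 5 (in-shuffle): 11 → 4

4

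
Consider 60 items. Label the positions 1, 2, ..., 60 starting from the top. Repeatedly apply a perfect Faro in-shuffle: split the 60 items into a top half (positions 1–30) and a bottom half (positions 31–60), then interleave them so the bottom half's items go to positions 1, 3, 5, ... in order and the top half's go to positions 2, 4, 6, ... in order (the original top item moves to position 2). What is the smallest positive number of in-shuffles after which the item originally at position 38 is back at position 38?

60

Follow position 38 under repeated in-shuffles:
38 → 15 → 30 → 60 → 59 → 57 → 53 → 45 → ... → 38 (length 60)
It first returns after 60 in-shuffles.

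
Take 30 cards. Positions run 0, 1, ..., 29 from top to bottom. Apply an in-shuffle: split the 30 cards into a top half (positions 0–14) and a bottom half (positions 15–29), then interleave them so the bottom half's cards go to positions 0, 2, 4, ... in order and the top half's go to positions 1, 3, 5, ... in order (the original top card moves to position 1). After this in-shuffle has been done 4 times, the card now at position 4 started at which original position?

Work backwards from position 4, undoing one in-shuffle at a time:
4 ← 17 ← 8 ← 19 ← 9
So the card now at position 4 started at position 9.

9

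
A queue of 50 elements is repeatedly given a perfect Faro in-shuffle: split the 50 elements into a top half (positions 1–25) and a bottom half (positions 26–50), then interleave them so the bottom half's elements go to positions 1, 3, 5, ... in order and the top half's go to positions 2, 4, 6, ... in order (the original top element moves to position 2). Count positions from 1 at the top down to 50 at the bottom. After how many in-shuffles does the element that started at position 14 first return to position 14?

8

Follow position 14 under repeated in-shuffles:
14 → 28 → 5 → 10 → 20 → 40 → 29 → 7 → 14
It first returns after 8 in-shuffles.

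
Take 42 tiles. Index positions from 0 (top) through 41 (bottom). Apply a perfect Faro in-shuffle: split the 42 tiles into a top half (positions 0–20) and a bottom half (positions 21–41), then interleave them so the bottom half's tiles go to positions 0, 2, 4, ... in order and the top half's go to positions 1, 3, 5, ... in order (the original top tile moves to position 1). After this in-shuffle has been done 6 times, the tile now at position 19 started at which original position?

2

Work backwards from position 19, undoing one in-shuffle at a time:
19 ← 9 ← 4 ← 23 ← 11 ← 5 ← 2
So the tile now at position 19 started at position 2.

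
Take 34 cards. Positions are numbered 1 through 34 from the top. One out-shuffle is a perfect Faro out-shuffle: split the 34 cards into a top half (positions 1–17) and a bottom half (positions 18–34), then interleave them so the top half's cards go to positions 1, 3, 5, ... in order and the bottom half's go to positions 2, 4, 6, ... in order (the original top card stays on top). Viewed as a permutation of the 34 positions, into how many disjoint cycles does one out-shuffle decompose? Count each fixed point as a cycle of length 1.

Trace each unvisited position around until it returns:
(1) (2 3 5 9 17 33 32 30 26 18) (4 7 13 25 16 31 28 22 10 19) (6 11 21 8 15 29 24 14 27 20) (12 23) (34)
6 cycles in total.

6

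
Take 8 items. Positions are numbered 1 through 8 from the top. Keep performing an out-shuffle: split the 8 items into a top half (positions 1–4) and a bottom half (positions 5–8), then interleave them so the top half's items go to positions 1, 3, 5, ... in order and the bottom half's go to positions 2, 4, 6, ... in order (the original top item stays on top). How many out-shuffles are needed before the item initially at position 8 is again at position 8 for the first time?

Position 8 is fixed by the out-shuffle; it is already back after 1 application.

1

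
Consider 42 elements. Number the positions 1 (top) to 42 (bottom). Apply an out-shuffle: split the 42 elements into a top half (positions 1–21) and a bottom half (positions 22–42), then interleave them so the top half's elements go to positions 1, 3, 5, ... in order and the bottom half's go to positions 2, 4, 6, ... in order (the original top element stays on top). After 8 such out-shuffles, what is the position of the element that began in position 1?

1

Position 1 is a fixed point of every out-shuffle, so the element never moves.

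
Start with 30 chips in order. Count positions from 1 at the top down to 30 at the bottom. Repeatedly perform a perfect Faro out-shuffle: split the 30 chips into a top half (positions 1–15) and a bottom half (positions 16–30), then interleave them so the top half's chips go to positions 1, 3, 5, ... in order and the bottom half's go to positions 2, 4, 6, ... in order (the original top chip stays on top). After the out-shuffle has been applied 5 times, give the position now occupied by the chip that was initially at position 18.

23

Track the chip's position through each out-shuffle:
18 → 6 → 11 → 21 → 12 → 23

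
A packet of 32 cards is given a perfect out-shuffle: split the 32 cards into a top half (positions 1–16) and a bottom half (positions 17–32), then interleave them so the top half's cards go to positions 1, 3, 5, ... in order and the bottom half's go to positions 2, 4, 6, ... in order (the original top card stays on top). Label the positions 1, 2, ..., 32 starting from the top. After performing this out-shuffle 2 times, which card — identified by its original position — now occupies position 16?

Work backwards from position 16, undoing one out-shuffle at a time:
16 ← 24 ← 28
So the card now at position 16 started at position 28.

28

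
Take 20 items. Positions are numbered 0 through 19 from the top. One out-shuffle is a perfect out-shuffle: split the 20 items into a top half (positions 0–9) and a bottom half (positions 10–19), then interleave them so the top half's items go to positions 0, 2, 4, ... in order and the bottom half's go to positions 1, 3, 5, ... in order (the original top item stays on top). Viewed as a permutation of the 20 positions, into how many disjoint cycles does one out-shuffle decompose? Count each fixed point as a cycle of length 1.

3

Trace each unvisited position around until it returns:
(0) (1 2 4 8 16 13 ... len 18) (19)
3 cycles in total.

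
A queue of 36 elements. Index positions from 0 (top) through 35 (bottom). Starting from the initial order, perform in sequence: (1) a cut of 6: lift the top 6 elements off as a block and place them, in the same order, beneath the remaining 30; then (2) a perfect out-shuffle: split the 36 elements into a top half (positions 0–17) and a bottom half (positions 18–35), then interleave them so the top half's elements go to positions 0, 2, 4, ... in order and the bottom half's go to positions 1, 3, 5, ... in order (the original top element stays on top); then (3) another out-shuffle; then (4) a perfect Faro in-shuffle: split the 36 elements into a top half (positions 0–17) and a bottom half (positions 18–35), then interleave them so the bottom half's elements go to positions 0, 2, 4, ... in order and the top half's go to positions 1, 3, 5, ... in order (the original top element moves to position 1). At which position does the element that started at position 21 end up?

14

Track the element from position 21 forward through each operation:
  after op 1 (cut 6): 21 → 15
  after op 2 (out-shuffle): 15 → 30
  after op 3 (out-shuffle): 30 → 25
  after op 4 (in-shuffle): 25 → 14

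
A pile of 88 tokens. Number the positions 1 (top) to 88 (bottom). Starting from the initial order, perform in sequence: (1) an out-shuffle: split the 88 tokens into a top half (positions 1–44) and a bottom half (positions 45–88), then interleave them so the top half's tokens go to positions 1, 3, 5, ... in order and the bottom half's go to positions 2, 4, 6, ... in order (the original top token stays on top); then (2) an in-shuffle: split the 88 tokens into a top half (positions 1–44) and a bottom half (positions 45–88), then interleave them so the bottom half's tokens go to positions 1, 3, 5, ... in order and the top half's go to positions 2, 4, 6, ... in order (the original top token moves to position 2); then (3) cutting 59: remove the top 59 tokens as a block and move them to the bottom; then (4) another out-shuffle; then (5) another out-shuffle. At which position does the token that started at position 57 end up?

60

Track the token from position 57 forward through each operation:
  after op 1 (out-shuffle): 57 → 26
  after op 2 (in-shuffle): 26 → 52
  after op 3 (cut 59): 52 → 81
  after op 4 (out-shuffle): 81 → 74
  after op 5 (out-shuffle): 74 → 60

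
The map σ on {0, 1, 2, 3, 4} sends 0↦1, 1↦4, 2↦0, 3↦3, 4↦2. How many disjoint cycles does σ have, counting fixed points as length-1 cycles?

2

Cycle decomposition: (0 1 4 2) (3).
2 cycles.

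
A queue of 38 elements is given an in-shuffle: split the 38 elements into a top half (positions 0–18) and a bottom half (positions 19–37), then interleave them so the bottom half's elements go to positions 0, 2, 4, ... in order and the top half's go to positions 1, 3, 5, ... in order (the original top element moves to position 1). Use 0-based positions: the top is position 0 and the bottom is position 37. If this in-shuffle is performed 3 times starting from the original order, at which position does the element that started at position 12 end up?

25

Track the element's position through each in-shuffle:
12 → 25 → 12 → 25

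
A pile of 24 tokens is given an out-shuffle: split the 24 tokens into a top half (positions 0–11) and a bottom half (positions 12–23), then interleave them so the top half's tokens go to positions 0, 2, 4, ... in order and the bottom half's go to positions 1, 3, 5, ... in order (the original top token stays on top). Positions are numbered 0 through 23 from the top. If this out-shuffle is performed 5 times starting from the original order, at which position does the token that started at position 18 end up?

Track the token's position through each out-shuffle:
18 → 13 → 3 → 6 → 12 → 1

1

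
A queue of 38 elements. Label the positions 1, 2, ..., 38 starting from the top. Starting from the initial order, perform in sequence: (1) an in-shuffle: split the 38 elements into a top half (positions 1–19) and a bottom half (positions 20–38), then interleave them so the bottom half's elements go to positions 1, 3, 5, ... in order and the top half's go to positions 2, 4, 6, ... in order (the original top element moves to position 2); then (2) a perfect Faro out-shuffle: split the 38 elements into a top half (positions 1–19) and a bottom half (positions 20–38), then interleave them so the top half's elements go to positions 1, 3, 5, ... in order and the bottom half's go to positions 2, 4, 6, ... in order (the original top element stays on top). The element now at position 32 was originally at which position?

37

Undo the operations in reverse order, starting from position 32:
  undo op 2 (out-shuffle, from bottom half): 32 ← 35
  undo op 1 (in-shuffle, from bottom half): 35 ← 37
So the element at position 32 came from original position 37.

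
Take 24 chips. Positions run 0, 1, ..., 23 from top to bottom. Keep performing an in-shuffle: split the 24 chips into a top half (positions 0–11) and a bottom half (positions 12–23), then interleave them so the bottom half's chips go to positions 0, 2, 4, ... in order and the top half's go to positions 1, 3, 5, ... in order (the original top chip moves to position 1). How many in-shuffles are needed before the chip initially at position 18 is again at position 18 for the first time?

Follow position 18 under repeated in-shuffles:
18 → 12 → 0 → 1 → 3 → 7 → 15 → 6 → 13 → 2 → 5 → 11 → 23 → 22 → 20 → 16 → 8 → 17 → 10 → 21 → 18
It first returns after 20 in-shuffles.

20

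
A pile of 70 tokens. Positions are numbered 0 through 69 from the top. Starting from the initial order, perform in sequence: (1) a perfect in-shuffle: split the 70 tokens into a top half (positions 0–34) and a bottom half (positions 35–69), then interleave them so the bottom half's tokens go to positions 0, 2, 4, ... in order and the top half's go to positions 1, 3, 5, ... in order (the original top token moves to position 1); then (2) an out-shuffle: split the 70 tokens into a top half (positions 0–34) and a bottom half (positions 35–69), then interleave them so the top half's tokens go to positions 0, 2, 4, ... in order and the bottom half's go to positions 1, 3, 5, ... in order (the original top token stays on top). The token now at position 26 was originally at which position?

Undo the operations in reverse order, starting from position 26:
  undo op 2 (out-shuffle, from top half): 26 ← 13
  undo op 1 (in-shuffle, from top half): 13 ← 6
So the token at position 26 came from original position 6.

6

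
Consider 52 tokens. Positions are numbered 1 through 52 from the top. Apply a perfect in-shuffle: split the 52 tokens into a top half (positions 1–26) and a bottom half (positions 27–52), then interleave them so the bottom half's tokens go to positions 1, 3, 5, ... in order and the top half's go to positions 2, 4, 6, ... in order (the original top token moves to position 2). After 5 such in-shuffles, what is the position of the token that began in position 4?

Track the token's position through each in-shuffle:
4 → 8 → 16 → 32 → 11 → 22

22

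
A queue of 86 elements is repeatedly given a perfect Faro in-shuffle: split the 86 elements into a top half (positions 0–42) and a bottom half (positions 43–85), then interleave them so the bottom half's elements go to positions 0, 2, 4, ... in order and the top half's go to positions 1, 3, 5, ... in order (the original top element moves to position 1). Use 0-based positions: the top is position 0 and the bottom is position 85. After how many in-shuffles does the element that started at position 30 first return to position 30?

28

Follow position 30 under repeated in-shuffles:
30 → 61 → 36 → 73 → 60 → 34 → 69 → 52 → ... → 30 (length 28)
It first returns after 28 in-shuffles.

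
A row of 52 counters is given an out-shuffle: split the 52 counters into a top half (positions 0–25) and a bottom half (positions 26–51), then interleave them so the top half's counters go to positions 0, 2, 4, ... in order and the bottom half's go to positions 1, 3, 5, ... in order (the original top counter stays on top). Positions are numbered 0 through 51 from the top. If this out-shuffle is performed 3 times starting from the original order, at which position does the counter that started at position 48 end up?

Track the counter's position through each out-shuffle:
48 → 45 → 39 → 27

27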